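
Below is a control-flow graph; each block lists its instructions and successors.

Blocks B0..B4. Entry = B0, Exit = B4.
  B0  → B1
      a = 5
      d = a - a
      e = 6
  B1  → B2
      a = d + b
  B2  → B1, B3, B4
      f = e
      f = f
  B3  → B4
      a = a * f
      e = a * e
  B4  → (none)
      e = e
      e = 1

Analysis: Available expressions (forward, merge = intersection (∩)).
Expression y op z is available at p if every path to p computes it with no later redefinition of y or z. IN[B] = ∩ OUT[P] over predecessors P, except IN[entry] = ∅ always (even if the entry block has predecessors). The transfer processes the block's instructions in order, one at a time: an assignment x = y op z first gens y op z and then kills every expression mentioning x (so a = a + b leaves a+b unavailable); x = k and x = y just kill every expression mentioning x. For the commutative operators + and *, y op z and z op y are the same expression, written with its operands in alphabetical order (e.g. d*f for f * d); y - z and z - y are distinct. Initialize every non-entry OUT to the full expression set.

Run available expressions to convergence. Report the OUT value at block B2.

Per-block solution:
  B0: | IN={} | OUT={a-a}
  B1: | IN={} | OUT={b+d}
  B2: | IN={b+d} | OUT={b+d}
  B3: | IN={b+d} | OUT={b+d}
  B4: | IN={b+d} | OUT={b+d}

Merge at B2: IN[B2] = OUT[B1] = {b+d}
Applying B2's transfer function to that IN value gives OUT[B2] (row B2 above).

Answer: {b+d}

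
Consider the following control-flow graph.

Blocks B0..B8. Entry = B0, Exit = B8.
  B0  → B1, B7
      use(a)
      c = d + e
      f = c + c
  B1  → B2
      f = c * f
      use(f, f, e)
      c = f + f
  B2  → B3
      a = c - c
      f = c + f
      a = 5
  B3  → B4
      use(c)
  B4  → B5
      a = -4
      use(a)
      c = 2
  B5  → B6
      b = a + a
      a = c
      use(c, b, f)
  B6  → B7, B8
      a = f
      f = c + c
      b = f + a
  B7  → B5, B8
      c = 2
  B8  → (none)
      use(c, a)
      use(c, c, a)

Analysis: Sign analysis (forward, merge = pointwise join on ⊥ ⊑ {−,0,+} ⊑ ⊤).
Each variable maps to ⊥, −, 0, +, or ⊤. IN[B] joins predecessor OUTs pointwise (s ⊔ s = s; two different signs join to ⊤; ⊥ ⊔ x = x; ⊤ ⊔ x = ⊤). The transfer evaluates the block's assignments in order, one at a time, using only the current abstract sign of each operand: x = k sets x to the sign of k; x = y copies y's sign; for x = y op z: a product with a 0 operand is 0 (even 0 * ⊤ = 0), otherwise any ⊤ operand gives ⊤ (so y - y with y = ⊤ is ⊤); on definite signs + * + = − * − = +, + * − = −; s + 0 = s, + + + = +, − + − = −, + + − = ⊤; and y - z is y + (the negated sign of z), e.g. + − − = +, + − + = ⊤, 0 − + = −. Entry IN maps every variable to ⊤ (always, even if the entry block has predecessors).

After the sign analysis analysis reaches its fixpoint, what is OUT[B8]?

Converged values:
  B0:  IN=(all ⊤)  OUT=(all ⊤)
  B1:  IN=(all ⊤)  OUT=(all ⊤)
  B2:  IN=(all ⊤)  OUT={a:+; rest ⊤}
  B3:  IN={a:+; rest ⊤}  OUT={a:+; rest ⊤}
  B4:  IN={a:+; rest ⊤}  OUT={a:-, c:+; rest ⊤}
  B5:  IN={c:+; rest ⊤}  OUT={a:+, c:+; rest ⊤}
  B6:  IN={a:+, c:+; rest ⊤}  OUT={c:+, f:+; rest ⊤}
  B7:  IN=(all ⊤)  OUT={c:+; rest ⊤}
  B8:  IN={c:+; rest ⊤}  OUT={c:+; rest ⊤}

Merge at B8: IN[B8] = OUT[B6] ⊔ OUT[B7] = {a: ⊤, b: ⊤, c: +, d: ⊤, e: ⊤, f: ⊤}
Applying B8's transfer function to that IN value gives OUT[B8] (row B8 above).

Answer: {a: ⊤, b: ⊤, c: +, d: ⊤, e: ⊤, f: ⊤}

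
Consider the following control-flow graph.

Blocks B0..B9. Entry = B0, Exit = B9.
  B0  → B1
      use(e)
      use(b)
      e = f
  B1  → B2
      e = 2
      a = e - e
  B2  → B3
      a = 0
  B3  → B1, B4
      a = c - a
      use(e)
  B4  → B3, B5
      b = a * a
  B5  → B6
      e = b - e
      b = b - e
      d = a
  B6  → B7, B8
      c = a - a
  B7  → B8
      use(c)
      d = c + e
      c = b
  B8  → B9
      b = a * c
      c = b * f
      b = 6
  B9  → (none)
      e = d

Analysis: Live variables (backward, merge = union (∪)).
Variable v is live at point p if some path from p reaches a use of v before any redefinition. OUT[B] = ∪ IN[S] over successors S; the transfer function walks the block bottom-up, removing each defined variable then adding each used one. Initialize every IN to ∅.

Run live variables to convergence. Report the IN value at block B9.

Converged values:
  B0:   IN={b, c, e, f}   OUT={c, f}
  B1:   IN={c, f}   OUT={c, e, f}
  B2:   IN={c, e, f}   OUT={a, c, e, f}
  B3:   IN={a, c, e, f}   OUT={a, c, e, f}
  B4:   IN={a, c, e, f}   OUT={a, b, c, e, f}
  B5:   IN={a, b, e, f}   OUT={a, b, d, e, f}
  B6:   IN={a, b, d, e, f}   OUT={a, b, c, d, e, f}
  B7:   IN={a, b, c, e, f}   OUT={a, c, d, f}
  B8:   IN={a, c, d, f}   OUT={d}
  B9:   IN={d}   OUT={}

B9 is the boundary node: OUT[B9] = {}
Applying B9's transfer function to that OUT value gives IN[B9] (row B9 above).

Answer: {d}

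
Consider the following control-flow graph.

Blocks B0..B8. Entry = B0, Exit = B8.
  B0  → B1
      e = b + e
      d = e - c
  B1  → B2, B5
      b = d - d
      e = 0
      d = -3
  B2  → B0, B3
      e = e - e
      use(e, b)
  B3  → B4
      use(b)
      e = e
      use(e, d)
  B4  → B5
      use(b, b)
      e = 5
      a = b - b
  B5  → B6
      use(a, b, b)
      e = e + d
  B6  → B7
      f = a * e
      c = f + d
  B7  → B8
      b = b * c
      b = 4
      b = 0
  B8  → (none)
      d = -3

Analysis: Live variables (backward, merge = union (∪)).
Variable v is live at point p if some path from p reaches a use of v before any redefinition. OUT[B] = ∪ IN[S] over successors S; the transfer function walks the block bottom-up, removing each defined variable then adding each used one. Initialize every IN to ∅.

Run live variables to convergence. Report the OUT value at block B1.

Per-block solution:
  B0:   IN={a, b, c, e}   OUT={a, c, d}
  B1:   IN={a, c, d}   OUT={a, b, c, d, e}
  B2:   IN={a, b, c, d, e}   OUT={a, b, c, d, e}
  B3:   IN={b, d, e}   OUT={b, d}
  B4:   IN={b, d}   OUT={a, b, d, e}
  B5:   IN={a, b, d, e}   OUT={a, b, d, e}
  B6:   IN={a, b, d, e}   OUT={b, c}
  B7:   IN={b, c}   OUT={}
  B8:   IN={}   OUT={}

Merge at B1: OUT[B1] = IN[B2] ⊔ IN[B5] = {a, b, c, d, e}

Answer: {a, b, c, d, e}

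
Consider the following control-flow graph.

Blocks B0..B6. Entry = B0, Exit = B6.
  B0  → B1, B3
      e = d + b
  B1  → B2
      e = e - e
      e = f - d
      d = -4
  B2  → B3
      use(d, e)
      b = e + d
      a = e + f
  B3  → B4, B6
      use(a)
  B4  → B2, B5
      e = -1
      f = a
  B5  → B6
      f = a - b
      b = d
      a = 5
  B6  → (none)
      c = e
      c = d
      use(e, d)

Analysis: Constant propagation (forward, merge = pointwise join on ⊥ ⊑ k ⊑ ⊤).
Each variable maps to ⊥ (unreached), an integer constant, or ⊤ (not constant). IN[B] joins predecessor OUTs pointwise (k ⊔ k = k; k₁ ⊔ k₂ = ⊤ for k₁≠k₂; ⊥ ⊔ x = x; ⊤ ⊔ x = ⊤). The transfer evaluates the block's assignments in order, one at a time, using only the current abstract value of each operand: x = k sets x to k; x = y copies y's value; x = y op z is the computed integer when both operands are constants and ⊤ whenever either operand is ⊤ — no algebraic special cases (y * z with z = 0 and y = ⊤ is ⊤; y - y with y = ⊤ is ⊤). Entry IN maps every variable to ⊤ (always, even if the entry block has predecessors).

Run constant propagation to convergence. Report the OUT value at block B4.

Converged values:
  B0:  IN=(all ⊤)  OUT=(all ⊤)
  B1:  IN=(all ⊤)  OUT={d:-4; rest ⊤}
  B2:  IN=(all ⊤)  OUT=(all ⊤)
  B3:  IN=(all ⊤)  OUT=(all ⊤)
  B4:  IN=(all ⊤)  OUT={e:-1; rest ⊤}
  B5:  IN={e:-1; rest ⊤}  OUT={a:5, e:-1; rest ⊤}
  B6:  IN=(all ⊤)  OUT=(all ⊤)

Merge at B4: IN[B4] = OUT[B3] = {a: ⊤, b: ⊤, c: ⊤, d: ⊤, e: ⊤, f: ⊤}
Applying B4's transfer function to that IN value gives OUT[B4] (row B4 above).

Answer: {a: ⊤, b: ⊤, c: ⊤, d: ⊤, e: -1, f: ⊤}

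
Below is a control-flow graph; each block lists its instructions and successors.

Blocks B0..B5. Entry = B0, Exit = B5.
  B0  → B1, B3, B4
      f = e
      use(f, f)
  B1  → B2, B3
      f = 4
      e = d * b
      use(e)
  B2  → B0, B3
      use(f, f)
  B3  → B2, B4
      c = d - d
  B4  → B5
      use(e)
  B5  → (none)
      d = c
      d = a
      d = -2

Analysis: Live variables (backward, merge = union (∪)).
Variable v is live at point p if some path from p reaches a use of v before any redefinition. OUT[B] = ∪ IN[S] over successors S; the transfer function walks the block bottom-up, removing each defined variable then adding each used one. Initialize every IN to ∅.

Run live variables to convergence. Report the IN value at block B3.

Answer: {a, b, d, e, f}

Derivation:
Fixpoint table:
  B0:  IN={a, b, c, d, e}  OUT={a, b, c, d, e, f}
  B1:  IN={a, b, c, d}  OUT={a, b, c, d, e, f}
  B2:  IN={a, b, c, d, e, f}  OUT={a, b, c, d, e, f}
  B3:  IN={a, b, d, e, f}  OUT={a, b, c, d, e, f}
  B4:  IN={a, c, e}  OUT={a, c}
  B5:  IN={a, c}  OUT={}

Merge at B3: OUT[B3] = IN[B2] ⊔ IN[B4] = {a, b, c, d, e, f}
Applying B3's transfer function to that OUT value gives IN[B3] (row B3 above).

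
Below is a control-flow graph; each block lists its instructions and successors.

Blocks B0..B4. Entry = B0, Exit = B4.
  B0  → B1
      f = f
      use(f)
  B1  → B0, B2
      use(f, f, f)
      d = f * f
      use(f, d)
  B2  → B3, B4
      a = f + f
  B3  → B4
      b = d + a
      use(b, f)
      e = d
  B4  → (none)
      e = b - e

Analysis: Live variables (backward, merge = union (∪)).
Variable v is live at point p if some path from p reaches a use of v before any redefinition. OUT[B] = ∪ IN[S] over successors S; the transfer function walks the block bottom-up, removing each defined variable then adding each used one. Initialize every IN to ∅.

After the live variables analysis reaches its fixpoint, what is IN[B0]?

Answer: {b, e, f}

Working:
Fixpoint table:
  B0:   IN={b, e, f}   OUT={b, e, f}
  B1:   IN={b, e, f}   OUT={b, d, e, f}
  B2:   IN={b, d, e, f}   OUT={a, b, d, e, f}
  B3:   IN={a, d, f}   OUT={b, e}
  B4:   IN={b, e}   OUT={}

Merge at B0: OUT[B0] = IN[B1] = {b, e, f}
Applying B0's transfer function to that OUT value gives IN[B0] (row B0 above).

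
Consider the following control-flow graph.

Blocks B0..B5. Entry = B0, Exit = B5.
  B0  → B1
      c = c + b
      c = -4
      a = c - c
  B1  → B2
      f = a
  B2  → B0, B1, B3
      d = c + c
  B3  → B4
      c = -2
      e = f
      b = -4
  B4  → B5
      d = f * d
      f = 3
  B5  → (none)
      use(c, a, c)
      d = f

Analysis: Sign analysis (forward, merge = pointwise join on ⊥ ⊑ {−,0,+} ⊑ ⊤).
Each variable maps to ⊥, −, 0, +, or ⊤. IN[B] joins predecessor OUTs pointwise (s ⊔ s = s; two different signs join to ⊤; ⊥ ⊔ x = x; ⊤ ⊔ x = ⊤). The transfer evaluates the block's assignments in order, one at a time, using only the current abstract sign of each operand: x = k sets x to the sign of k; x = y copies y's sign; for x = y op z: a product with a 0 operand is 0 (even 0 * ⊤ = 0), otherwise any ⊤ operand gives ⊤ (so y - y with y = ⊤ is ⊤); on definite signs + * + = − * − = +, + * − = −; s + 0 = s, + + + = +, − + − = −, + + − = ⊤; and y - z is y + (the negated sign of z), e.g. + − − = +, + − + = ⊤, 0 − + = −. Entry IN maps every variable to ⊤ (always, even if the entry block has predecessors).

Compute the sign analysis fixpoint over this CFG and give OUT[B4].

Answer: {a: ⊤, b: -, c: -, d: ⊤, e: ⊤, f: +}

Working:
Per-block solution:
  B0:  IN=(all ⊤)  OUT={c:-; rest ⊤}
  B1:  IN={c:-; rest ⊤}  OUT={c:-; rest ⊤}
  B2:  IN={c:-; rest ⊤}  OUT={c:-, d:-; rest ⊤}
  B3:  IN={c:-, d:-; rest ⊤}  OUT={b:-, c:-, d:-; rest ⊤}
  B4:  IN={b:-, c:-, d:-; rest ⊤}  OUT={b:-, c:-, f:+; rest ⊤}
  B5:  IN={b:-, c:-, f:+; rest ⊤}  OUT={b:-, c:-, d:+, f:+; rest ⊤}

Merge at B4: IN[B4] = OUT[B3] = {a: ⊤, b: -, c: -, d: -, e: ⊤, f: ⊤}
Applying B4's transfer function to that IN value gives OUT[B4] (row B4 above).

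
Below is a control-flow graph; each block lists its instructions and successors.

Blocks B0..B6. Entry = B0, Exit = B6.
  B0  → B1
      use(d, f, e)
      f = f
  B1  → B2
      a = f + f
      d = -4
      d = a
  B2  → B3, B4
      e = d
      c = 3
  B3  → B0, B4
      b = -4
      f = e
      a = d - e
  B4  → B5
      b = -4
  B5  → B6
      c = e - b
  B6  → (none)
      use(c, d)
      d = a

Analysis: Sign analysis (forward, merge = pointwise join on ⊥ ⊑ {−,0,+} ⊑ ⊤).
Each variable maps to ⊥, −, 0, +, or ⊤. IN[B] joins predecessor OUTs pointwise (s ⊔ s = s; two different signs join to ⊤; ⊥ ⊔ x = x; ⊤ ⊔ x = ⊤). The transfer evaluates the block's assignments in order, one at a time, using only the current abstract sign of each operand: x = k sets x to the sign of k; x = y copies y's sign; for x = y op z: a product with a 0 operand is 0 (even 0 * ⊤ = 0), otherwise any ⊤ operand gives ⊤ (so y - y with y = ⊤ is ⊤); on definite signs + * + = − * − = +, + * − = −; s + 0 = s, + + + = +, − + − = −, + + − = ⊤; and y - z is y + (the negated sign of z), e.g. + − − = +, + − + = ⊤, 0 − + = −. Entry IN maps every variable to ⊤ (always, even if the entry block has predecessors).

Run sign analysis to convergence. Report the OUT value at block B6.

Answer: {a: ⊤, b: -, c: ⊤, d: ⊤, e: ⊤, f: ⊤}

Derivation:
Per-block solution:
  B0:   IN=(all ⊤)   OUT=(all ⊤)
  B1:   IN=(all ⊤)   OUT=(all ⊤)
  B2:   IN=(all ⊤)   OUT={c:+; rest ⊤}
  B3:   IN={c:+; rest ⊤}   OUT={b:-, c:+; rest ⊤}
  B4:   IN={c:+; rest ⊤}   OUT={b:-, c:+; rest ⊤}
  B5:   IN={b:-, c:+; rest ⊤}   OUT={b:-; rest ⊤}
  B6:   IN={b:-; rest ⊤}   OUT={b:-; rest ⊤}

Merge at B6: IN[B6] = OUT[B5] = {a: ⊤, b: -, c: ⊤, d: ⊤, e: ⊤, f: ⊤}
Applying B6's transfer function to that IN value gives OUT[B6] (row B6 above).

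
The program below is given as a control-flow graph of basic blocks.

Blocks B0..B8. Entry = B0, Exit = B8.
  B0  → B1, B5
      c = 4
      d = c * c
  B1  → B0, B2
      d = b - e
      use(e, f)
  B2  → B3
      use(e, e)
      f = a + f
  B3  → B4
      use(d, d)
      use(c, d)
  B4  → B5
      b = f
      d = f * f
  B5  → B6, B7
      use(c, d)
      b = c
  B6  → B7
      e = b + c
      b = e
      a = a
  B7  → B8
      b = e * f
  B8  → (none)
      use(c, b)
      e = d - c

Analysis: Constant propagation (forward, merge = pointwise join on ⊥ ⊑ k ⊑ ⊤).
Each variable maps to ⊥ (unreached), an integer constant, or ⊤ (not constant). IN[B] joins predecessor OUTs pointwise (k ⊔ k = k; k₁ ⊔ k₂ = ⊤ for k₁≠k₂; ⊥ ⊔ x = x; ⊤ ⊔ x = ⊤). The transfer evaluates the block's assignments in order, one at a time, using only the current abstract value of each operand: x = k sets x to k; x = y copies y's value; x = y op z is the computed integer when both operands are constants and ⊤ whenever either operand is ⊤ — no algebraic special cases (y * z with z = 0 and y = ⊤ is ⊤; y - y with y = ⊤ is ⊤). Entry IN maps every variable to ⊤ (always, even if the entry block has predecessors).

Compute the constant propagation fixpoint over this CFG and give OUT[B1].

Converged values:
  B0:   IN=(all ⊤)   OUT={c:4, d:16; rest ⊤}
  B1:   IN={c:4, d:16; rest ⊤}   OUT={c:4; rest ⊤}
  B2:   IN={c:4; rest ⊤}   OUT={c:4; rest ⊤}
  B3:   IN={c:4; rest ⊤}   OUT={c:4; rest ⊤}
  B4:   IN={c:4; rest ⊤}   OUT={c:4; rest ⊤}
  B5:   IN={c:4; rest ⊤}   OUT={b:4, c:4; rest ⊤}
  B6:   IN={b:4, c:4; rest ⊤}   OUT={b:8, c:4, e:8; rest ⊤}
  B7:   IN={c:4; rest ⊤}   OUT={c:4; rest ⊤}
  B8:   IN={c:4; rest ⊤}   OUT={c:4; rest ⊤}

Merge at B1: IN[B1] = OUT[B0] = {a: ⊤, b: ⊤, c: 4, d: 16, e: ⊤, f: ⊤}
Applying B1's transfer function to that IN value gives OUT[B1] (row B1 above).

Answer: {a: ⊤, b: ⊤, c: 4, d: ⊤, e: ⊤, f: ⊤}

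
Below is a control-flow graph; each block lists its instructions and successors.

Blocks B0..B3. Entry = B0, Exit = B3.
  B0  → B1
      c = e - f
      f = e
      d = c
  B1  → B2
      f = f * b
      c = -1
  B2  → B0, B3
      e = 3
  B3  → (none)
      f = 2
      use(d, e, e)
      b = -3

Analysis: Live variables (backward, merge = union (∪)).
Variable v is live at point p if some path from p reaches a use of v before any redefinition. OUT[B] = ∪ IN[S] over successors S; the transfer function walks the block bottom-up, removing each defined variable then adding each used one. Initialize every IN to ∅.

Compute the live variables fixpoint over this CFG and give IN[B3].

Answer: {d, e}

Derivation:
Per-block solution:
  B0: | IN={b, e, f} | OUT={b, d, f}
  B1: | IN={b, d, f} | OUT={b, d, f}
  B2: | IN={b, d, f} | OUT={b, d, e, f}
  B3: | IN={d, e} | OUT={}

B3 is the boundary node: OUT[B3] = {}
Applying B3's transfer function to that OUT value gives IN[B3] (row B3 above).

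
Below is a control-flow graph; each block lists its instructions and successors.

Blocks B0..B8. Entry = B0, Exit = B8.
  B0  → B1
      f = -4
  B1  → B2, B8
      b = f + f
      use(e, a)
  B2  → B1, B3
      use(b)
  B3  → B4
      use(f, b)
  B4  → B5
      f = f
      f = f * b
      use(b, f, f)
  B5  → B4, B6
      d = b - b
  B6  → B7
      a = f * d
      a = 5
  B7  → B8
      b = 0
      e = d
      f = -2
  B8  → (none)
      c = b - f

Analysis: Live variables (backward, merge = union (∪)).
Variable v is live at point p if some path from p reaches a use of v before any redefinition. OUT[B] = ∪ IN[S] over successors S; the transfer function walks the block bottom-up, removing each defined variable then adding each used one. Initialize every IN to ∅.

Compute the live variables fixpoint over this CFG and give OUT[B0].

Per-block solution:
  B0:  IN={a, e}  OUT={a, e, f}
  B1:  IN={a, e, f}  OUT={a, b, e, f}
  B2:  IN={a, b, e, f}  OUT={a, b, e, f}
  B3:  IN={b, f}  OUT={b, f}
  B4:  IN={b, f}  OUT={b, f}
  B5:  IN={b, f}  OUT={b, d, f}
  B6:  IN={d, f}  OUT={d}
  B7:  IN={d}  OUT={b, f}
  B8:  IN={b, f}  OUT={}

Merge at B0: OUT[B0] = IN[B1] = {a, e, f}

Answer: {a, e, f}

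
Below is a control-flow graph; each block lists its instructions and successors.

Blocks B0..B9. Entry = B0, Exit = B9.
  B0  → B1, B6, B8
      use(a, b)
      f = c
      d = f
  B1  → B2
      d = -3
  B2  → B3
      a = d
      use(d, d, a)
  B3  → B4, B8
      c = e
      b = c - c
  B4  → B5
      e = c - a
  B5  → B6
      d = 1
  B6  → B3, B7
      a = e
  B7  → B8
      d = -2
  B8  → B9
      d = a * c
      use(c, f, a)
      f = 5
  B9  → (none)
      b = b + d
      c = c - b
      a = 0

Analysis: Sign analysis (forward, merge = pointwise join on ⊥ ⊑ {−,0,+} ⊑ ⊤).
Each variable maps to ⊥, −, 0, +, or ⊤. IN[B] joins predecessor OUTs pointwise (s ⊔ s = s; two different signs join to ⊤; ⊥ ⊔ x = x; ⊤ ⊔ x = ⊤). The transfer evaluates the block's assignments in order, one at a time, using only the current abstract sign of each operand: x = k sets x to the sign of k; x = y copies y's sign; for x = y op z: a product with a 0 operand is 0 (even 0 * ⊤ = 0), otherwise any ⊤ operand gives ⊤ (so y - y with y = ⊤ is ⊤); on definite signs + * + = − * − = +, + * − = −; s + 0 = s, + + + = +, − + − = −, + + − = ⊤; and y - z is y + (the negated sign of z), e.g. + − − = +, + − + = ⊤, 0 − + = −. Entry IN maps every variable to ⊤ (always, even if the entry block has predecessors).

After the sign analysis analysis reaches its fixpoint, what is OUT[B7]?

Converged values:
  B0:  IN=(all ⊤)  OUT=(all ⊤)
  B1:  IN=(all ⊤)  OUT={d:-; rest ⊤}
  B2:  IN={d:-; rest ⊤}  OUT={a:-, d:-; rest ⊤}
  B3:  IN=(all ⊤)  OUT=(all ⊤)
  B4:  IN=(all ⊤)  OUT=(all ⊤)
  B5:  IN=(all ⊤)  OUT={d:+; rest ⊤}
  B6:  IN=(all ⊤)  OUT=(all ⊤)
  B7:  IN=(all ⊤)  OUT={d:-; rest ⊤}
  B8:  IN=(all ⊤)  OUT={f:+; rest ⊤}
  B9:  IN={f:+; rest ⊤}  OUT={a:0, f:+; rest ⊤}

Merge at B7: IN[B7] = OUT[B6] = {a: ⊤, b: ⊤, c: ⊤, d: ⊤, e: ⊤, f: ⊤}
Applying B7's transfer function to that IN value gives OUT[B7] (row B7 above).

Answer: {a: ⊤, b: ⊤, c: ⊤, d: -, e: ⊤, f: ⊤}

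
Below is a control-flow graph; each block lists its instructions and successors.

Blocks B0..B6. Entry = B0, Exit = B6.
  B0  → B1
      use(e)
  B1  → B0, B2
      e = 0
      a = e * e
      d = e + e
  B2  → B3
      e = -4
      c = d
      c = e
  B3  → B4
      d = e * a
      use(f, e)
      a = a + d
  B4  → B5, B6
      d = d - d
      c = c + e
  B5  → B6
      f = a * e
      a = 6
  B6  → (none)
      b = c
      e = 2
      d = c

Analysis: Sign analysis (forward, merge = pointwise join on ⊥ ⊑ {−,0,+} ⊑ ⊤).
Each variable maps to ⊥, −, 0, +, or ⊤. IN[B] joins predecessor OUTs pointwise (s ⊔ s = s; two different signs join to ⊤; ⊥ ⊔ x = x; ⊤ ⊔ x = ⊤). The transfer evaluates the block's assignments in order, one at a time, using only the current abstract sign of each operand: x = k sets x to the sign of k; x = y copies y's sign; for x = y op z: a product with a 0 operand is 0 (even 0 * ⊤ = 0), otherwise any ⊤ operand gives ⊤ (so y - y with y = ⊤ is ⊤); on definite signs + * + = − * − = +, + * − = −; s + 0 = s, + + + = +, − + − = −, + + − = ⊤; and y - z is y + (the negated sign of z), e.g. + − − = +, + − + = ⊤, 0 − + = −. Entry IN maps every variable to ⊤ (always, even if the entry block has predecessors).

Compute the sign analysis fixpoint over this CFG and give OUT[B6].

Answer: {a: ⊤, b: -, c: -, d: -, e: +, f: ⊤}

Derivation:
Fixpoint table:
  B0:   IN=(all ⊤)   OUT=(all ⊤)
  B1:   IN=(all ⊤)   OUT={a:0, d:0, e:0; rest ⊤}
  B2:   IN={a:0, d:0, e:0; rest ⊤}   OUT={a:0, c:-, d:0, e:-; rest ⊤}
  B3:   IN={a:0, c:-, d:0, e:-; rest ⊤}   OUT={a:0, c:-, d:0, e:-; rest ⊤}
  B4:   IN={a:0, c:-, d:0, e:-; rest ⊤}   OUT={a:0, c:-, d:0, e:-; rest ⊤}
  B5:   IN={a:0, c:-, d:0, e:-; rest ⊤}   OUT={a:+, c:-, d:0, e:-, f:0; rest ⊤}
  B6:   IN={c:-, d:0, e:-; rest ⊤}   OUT={b:-, c:-, d:-, e:+; rest ⊤}

Merge at B6: IN[B6] = OUT[B4] ⊔ OUT[B5] = {a: ⊤, b: ⊤, c: -, d: 0, e: -, f: ⊤}
Applying B6's transfer function to that IN value gives OUT[B6] (row B6 above).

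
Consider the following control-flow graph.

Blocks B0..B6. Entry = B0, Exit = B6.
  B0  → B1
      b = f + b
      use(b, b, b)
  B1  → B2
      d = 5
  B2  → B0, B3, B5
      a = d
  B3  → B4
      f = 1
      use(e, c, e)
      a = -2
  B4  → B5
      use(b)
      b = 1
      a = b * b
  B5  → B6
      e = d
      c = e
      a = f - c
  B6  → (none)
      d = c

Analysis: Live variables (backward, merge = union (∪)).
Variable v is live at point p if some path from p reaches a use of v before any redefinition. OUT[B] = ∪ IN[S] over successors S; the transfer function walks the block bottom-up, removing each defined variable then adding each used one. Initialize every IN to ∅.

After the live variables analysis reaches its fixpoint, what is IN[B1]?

Answer: {b, c, e, f}

Derivation:
Converged values:
  B0:  IN={b, c, e, f}  OUT={b, c, e, f}
  B1:  IN={b, c, e, f}  OUT={b, c, d, e, f}
  B2:  IN={b, c, d, e, f}  OUT={b, c, d, e, f}
  B3:  IN={b, c, d, e}  OUT={b, d, f}
  B4:  IN={b, d, f}  OUT={d, f}
  B5:  IN={d, f}  OUT={c}
  B6:  IN={c}  OUT={}

Merge at B1: OUT[B1] = IN[B2] = {b, c, d, e, f}
Applying B1's transfer function to that OUT value gives IN[B1] (row B1 above).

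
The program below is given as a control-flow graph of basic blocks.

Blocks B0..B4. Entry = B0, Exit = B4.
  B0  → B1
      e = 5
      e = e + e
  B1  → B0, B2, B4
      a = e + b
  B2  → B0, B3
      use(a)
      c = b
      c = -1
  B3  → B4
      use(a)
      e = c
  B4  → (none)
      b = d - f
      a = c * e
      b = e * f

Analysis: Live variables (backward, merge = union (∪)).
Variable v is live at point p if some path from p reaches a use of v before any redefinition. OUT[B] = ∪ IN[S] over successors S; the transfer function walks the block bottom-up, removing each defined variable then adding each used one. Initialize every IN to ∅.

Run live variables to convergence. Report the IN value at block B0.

Answer: {b, c, d, f}

Working:
Converged values:
  B0: | IN={b, c, d, f} | OUT={b, c, d, e, f}
  B1: | IN={b, c, d, e, f} | OUT={a, b, c, d, e, f}
  B2: | IN={a, b, d, f} | OUT={a, b, c, d, f}
  B3: | IN={a, c, d, f} | OUT={c, d, e, f}
  B4: | IN={c, d, e, f} | OUT={}

Merge at B0: OUT[B0] = IN[B1] = {b, c, d, e, f}
Applying B0's transfer function to that OUT value gives IN[B0] (row B0 above).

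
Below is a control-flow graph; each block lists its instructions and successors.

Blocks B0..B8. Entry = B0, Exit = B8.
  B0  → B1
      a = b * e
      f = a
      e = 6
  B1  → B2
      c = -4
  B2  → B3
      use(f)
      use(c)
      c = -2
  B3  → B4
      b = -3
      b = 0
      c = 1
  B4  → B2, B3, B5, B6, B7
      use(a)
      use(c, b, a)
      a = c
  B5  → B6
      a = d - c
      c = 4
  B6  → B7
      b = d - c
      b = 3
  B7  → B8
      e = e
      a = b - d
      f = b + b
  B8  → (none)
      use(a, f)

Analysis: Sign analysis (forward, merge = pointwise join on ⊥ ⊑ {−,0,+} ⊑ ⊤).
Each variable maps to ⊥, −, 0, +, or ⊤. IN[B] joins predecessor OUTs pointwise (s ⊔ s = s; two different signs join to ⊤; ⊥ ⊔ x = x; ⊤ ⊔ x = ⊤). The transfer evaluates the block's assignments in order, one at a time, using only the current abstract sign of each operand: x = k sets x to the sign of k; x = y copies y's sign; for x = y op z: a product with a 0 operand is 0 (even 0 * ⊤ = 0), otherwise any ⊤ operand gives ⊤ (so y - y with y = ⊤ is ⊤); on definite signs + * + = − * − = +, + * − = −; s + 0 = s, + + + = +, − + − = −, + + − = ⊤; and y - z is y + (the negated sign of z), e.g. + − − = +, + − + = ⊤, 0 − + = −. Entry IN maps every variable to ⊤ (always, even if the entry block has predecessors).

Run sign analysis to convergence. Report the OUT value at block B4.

Converged values:
  B0:  IN=(all ⊤)  OUT={e:+; rest ⊤}
  B1:  IN={e:+; rest ⊤}  OUT={c:-, e:+; rest ⊤}
  B2:  IN={e:+; rest ⊤}  OUT={c:-, e:+; rest ⊤}
  B3:  IN={e:+; rest ⊤}  OUT={b:0, c:+, e:+; rest ⊤}
  B4:  IN={b:0, c:+, e:+; rest ⊤}  OUT={a:+, b:0, c:+, e:+; rest ⊤}
  B5:  IN={a:+, b:0, c:+, e:+; rest ⊤}  OUT={b:0, c:+, e:+; rest ⊤}
  B6:  IN={b:0, c:+, e:+; rest ⊤}  OUT={b:+, c:+, e:+; rest ⊤}
  B7:  IN={c:+, e:+; rest ⊤}  OUT={c:+, e:+; rest ⊤}
  B8:  IN={c:+, e:+; rest ⊤}  OUT={c:+, e:+; rest ⊤}

Merge at B4: IN[B4] = OUT[B3] = {a: ⊤, b: 0, c: +, d: ⊤, e: +, f: ⊤}
Applying B4's transfer function to that IN value gives OUT[B4] (row B4 above).

Answer: {a: +, b: 0, c: +, d: ⊤, e: +, f: ⊤}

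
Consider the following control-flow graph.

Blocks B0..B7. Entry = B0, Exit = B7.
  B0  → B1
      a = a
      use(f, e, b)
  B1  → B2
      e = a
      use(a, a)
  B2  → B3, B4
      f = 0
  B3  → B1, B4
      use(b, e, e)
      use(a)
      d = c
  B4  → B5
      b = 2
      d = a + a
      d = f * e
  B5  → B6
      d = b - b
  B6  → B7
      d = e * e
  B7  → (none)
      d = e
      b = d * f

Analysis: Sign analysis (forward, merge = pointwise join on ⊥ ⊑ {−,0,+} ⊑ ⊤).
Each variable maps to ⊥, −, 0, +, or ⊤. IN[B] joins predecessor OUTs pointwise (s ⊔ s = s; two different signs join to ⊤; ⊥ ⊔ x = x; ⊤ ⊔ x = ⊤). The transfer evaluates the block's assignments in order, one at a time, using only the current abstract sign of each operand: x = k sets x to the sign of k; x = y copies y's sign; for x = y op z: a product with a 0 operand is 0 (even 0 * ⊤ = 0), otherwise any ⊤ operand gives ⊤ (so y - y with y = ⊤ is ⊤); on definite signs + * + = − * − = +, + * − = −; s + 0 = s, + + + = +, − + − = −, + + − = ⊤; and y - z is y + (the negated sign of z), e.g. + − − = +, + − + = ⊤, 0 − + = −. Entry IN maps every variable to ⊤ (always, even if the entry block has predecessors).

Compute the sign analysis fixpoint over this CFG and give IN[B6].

Answer: {a: ⊤, b: +, c: ⊤, d: ⊤, e: ⊤, f: 0}

Trace:
Fixpoint table:
  B0:   IN=(all ⊤)   OUT=(all ⊤)
  B1:   IN=(all ⊤)   OUT=(all ⊤)
  B2:   IN=(all ⊤)   OUT={f:0; rest ⊤}
  B3:   IN={f:0; rest ⊤}   OUT={f:0; rest ⊤}
  B4:   IN={f:0; rest ⊤}   OUT={b:+, d:0, f:0; rest ⊤}
  B5:   IN={b:+, d:0, f:0; rest ⊤}   OUT={b:+, f:0; rest ⊤}
  B6:   IN={b:+, f:0; rest ⊤}   OUT={b:+, f:0; rest ⊤}
  B7:   IN={b:+, f:0; rest ⊤}   OUT={b:0, f:0; rest ⊤}

Merge at B6: IN[B6] = OUT[B5] = {a: ⊤, b: +, c: ⊤, d: ⊤, e: ⊤, f: 0}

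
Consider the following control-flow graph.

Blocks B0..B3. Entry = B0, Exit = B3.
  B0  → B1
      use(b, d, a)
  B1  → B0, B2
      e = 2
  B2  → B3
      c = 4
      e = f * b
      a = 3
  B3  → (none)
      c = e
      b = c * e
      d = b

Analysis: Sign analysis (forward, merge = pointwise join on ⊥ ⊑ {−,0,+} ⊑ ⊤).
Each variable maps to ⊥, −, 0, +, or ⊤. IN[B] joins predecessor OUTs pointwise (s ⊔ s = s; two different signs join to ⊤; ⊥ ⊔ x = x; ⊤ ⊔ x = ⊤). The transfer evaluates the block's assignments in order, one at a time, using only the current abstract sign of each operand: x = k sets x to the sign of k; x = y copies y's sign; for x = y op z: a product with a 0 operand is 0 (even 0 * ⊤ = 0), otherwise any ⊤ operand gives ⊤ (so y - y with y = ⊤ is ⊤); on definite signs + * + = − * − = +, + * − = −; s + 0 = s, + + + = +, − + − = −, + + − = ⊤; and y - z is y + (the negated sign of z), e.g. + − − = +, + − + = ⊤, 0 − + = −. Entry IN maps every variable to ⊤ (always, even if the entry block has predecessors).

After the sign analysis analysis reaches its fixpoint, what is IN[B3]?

Answer: {a: +, b: ⊤, c: +, d: ⊤, e: ⊤, f: ⊤}

Trace:
Per-block solution:
  B0: | IN=(all ⊤) | OUT=(all ⊤)
  B1: | IN=(all ⊤) | OUT={e:+; rest ⊤}
  B2: | IN={e:+; rest ⊤} | OUT={a:+, c:+; rest ⊤}
  B3: | IN={a:+, c:+; rest ⊤} | OUT={a:+; rest ⊤}

Merge at B3: IN[B3] = OUT[B2] = {a: +, b: ⊤, c: +, d: ⊤, e: ⊤, f: ⊤}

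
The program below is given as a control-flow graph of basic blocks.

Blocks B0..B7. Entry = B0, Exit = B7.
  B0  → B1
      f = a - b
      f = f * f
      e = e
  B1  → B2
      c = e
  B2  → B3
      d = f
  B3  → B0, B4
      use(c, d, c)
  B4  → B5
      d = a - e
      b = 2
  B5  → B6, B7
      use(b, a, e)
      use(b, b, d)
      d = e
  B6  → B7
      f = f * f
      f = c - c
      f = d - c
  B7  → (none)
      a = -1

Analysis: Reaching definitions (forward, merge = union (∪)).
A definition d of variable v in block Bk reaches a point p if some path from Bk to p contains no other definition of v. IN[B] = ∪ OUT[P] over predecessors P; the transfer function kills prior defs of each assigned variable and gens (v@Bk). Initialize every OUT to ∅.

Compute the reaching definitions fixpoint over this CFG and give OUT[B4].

Per-block solution:
  B0:   IN={c@B1, d@B2, e@B0, f@B0}   OUT={c@B1, d@B2, e@B0, f@B0}
  B1:   IN={c@B1, d@B2, e@B0, f@B0}   OUT={c@B1, d@B2, e@B0, f@B0}
  B2:   IN={c@B1, d@B2, e@B0, f@B0}   OUT={c@B1, d@B2, e@B0, f@B0}
  B3:   IN={c@B1, d@B2, e@B0, f@B0}   OUT={c@B1, d@B2, e@B0, f@B0}
  B4:   IN={c@B1, d@B2, e@B0, f@B0}   OUT={b@B4, c@B1, d@B4, e@B0, f@B0}
  B5:   IN={b@B4, c@B1, d@B4, e@B0, f@B0}   OUT={b@B4, c@B1, d@B5, e@B0, f@B0}
  B6:   IN={b@B4, c@B1, d@B5, e@B0, f@B0}   OUT={b@B4, c@B1, d@B5, e@B0, f@B6}
  B7:   IN={b@B4, c@B1, d@B5, e@B0, f@B0, f@B6}   OUT={a@B7, b@B4, c@B1, d@B5, e@B0, f@B0, f@B6}

Merge at B4: IN[B4] = OUT[B3] = {c@B1, d@B2, e@B0, f@B0}
Applying B4's transfer function to that IN value gives OUT[B4] (row B4 above).

Answer: {b@B4, c@B1, d@B4, e@B0, f@B0}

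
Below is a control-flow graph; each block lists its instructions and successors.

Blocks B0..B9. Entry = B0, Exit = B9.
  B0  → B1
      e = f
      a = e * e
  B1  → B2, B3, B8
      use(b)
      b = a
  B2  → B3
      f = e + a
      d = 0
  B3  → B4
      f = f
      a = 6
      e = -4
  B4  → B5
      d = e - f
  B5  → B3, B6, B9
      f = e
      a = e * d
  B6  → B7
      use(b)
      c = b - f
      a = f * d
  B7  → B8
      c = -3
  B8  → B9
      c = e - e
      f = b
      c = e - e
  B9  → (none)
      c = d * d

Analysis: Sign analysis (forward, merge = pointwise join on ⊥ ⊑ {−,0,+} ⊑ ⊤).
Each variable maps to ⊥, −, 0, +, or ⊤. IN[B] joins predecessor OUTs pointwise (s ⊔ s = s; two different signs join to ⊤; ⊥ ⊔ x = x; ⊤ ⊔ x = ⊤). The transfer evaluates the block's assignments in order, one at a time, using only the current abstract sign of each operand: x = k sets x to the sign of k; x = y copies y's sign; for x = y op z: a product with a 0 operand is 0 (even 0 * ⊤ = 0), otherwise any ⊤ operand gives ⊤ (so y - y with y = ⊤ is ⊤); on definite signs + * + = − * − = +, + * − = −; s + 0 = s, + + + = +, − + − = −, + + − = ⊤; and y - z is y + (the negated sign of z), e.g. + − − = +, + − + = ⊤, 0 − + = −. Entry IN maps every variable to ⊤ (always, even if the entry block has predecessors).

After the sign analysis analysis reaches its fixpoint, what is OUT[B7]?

Answer: {a: ⊤, b: ⊤, c: -, d: ⊤, e: -, f: -}

Trace:
Per-block solution:
  B0:  IN=(all ⊤)  OUT=(all ⊤)
  B1:  IN=(all ⊤)  OUT=(all ⊤)
  B2:  IN=(all ⊤)  OUT={d:0; rest ⊤}
  B3:  IN=(all ⊤)  OUT={a:+, e:-; rest ⊤}
  B4:  IN={a:+, e:-; rest ⊤}  OUT={a:+, e:-; rest ⊤}
  B5:  IN={a:+, e:-; rest ⊤}  OUT={e:-, f:-; rest ⊤}
  B6:  IN={e:-, f:-; rest ⊤}  OUT={e:-, f:-; rest ⊤}
  B7:  IN={e:-, f:-; rest ⊤}  OUT={c:-, e:-, f:-; rest ⊤}
  B8:  IN=(all ⊤)  OUT=(all ⊤)
  B9:  IN=(all ⊤)  OUT=(all ⊤)

Merge at B7: IN[B7] = OUT[B6] = {a: ⊤, b: ⊤, c: ⊤, d: ⊤, e: -, f: -}
Applying B7's transfer function to that IN value gives OUT[B7] (row B7 above).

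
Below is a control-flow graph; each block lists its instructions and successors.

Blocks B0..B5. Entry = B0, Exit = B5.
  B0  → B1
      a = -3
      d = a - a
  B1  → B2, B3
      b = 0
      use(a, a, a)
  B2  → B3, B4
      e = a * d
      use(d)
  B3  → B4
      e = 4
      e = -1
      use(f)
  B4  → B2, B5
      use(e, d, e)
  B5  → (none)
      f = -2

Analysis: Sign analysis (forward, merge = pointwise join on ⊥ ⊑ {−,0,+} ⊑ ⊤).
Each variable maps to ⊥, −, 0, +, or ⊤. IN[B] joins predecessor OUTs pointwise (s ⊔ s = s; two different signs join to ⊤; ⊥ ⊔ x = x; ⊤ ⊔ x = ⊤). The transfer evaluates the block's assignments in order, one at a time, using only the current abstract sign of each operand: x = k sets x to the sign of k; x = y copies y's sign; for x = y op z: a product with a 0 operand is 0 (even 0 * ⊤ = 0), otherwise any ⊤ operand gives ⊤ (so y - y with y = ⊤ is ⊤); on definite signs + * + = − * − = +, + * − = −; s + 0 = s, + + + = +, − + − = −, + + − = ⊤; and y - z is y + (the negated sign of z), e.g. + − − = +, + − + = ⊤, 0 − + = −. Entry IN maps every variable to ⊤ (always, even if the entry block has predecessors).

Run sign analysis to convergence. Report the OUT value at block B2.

Per-block solution:
  B0:  IN=(all ⊤)  OUT={a:-; rest ⊤}
  B1:  IN={a:-; rest ⊤}  OUT={a:-, b:0; rest ⊤}
  B2:  IN={a:-, b:0; rest ⊤}  OUT={a:-, b:0; rest ⊤}
  B3:  IN={a:-, b:0; rest ⊤}  OUT={a:-, b:0, e:-; rest ⊤}
  B4:  IN={a:-, b:0; rest ⊤}  OUT={a:-, b:0; rest ⊤}
  B5:  IN={a:-, b:0; rest ⊤}  OUT={a:-, b:0, f:-; rest ⊤}

Merge at B2: IN[B2] = OUT[B1] ⊔ OUT[B4] = {a: -, b: 0, c: ⊤, d: ⊤, e: ⊤, f: ⊤}
Applying B2's transfer function to that IN value gives OUT[B2] (row B2 above).

Answer: {a: -, b: 0, c: ⊤, d: ⊤, e: ⊤, f: ⊤}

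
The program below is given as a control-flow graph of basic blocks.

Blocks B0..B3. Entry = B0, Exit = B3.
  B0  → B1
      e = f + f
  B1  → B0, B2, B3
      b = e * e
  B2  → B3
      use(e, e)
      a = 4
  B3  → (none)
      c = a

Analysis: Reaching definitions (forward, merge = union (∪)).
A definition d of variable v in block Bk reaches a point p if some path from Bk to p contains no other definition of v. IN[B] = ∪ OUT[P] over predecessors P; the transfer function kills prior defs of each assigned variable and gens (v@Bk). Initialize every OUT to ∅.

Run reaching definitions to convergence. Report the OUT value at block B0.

Per-block solution:
  B0:   IN={b@B1, e@B0}   OUT={b@B1, e@B0}
  B1:   IN={b@B1, e@B0}   OUT={b@B1, e@B0}
  B2:   IN={b@B1, e@B0}   OUT={a@B2, b@B1, e@B0}
  B3:   IN={a@B2, b@B1, e@B0}   OUT={a@B2, b@B1, c@B3, e@B0}

Merge at B0 (entry node, so the boundary value {} is joined with the incoming edge(s)): IN[B0] = {} ⊔ OUT[B1] = {b@B1, e@B0}
Applying B0's transfer function to that IN value gives OUT[B0] (row B0 above).

Answer: {b@B1, e@B0}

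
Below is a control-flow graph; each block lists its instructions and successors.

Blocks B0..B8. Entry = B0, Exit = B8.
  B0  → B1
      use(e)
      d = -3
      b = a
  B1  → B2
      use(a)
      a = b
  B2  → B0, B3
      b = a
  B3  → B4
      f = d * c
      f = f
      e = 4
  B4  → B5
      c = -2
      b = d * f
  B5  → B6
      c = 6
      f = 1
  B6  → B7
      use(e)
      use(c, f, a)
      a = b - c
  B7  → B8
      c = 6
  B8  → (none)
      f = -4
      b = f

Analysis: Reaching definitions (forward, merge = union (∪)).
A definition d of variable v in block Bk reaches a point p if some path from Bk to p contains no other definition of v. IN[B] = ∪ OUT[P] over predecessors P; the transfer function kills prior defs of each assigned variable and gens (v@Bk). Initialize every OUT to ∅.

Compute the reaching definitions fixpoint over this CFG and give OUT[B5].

Answer: {a@B1, b@B4, c@B5, d@B0, e@B3, f@B5}

Trace:
Converged values:
  B0:  IN={a@B1, b@B2, d@B0}  OUT={a@B1, b@B0, d@B0}
  B1:  IN={a@B1, b@B0, d@B0}  OUT={a@B1, b@B0, d@B0}
  B2:  IN={a@B1, b@B0, d@B0}  OUT={a@B1, b@B2, d@B0}
  B3:  IN={a@B1, b@B2, d@B0}  OUT={a@B1, b@B2, d@B0, e@B3, f@B3}
  B4:  IN={a@B1, b@B2, d@B0, e@B3, f@B3}  OUT={a@B1, b@B4, c@B4, d@B0, e@B3, f@B3}
  B5:  IN={a@B1, b@B4, c@B4, d@B0, e@B3, f@B3}  OUT={a@B1, b@B4, c@B5, d@B0, e@B3, f@B5}
  B6:  IN={a@B1, b@B4, c@B5, d@B0, e@B3, f@B5}  OUT={a@B6, b@B4, c@B5, d@B0, e@B3, f@B5}
  B7:  IN={a@B6, b@B4, c@B5, d@B0, e@B3, f@B5}  OUT={a@B6, b@B4, c@B7, d@B0, e@B3, f@B5}
  B8:  IN={a@B6, b@B4, c@B7, d@B0, e@B3, f@B5}  OUT={a@B6, b@B8, c@B7, d@B0, e@B3, f@B8}

Merge at B5: IN[B5] = OUT[B4] = {a@B1, b@B4, c@B4, d@B0, e@B3, f@B3}
Applying B5's transfer function to that IN value gives OUT[B5] (row B5 above).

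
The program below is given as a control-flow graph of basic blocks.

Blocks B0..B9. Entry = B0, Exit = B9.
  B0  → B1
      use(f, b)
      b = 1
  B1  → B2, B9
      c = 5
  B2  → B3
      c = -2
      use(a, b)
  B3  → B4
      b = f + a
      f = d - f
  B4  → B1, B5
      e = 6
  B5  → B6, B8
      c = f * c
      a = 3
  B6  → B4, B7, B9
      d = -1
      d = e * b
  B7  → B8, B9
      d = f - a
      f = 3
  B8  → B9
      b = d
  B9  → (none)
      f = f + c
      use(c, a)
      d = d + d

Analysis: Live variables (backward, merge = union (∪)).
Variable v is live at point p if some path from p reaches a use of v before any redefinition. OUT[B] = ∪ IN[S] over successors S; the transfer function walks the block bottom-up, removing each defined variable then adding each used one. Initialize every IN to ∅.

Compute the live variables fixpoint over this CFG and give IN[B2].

Answer: {a, b, d, f}

Trace:
Per-block solution:
  B0:  IN={a, b, d, f}  OUT={a, b, d, f}
  B1:  IN={a, b, d, f}  OUT={a, b, c, d, f}
  B2:  IN={a, b, d, f}  OUT={a, c, d, f}
  B3:  IN={a, c, d, f}  OUT={a, b, c, d, f}
  B4:  IN={a, b, c, d, f}  OUT={a, b, c, d, e, f}
  B5:  IN={b, c, d, e, f}  OUT={a, b, c, d, e, f}
  B6:  IN={a, b, c, e, f}  OUT={a, b, c, d, f}
  B7:  IN={a, c, f}  OUT={a, c, d, f}
  B8:  IN={a, c, d, f}  OUT={a, c, d, f}
  B9:  IN={a, c, d, f}  OUT={}

Merge at B2: OUT[B2] = IN[B3] = {a, c, d, f}
Applying B2's transfer function to that OUT value gives IN[B2] (row B2 above).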